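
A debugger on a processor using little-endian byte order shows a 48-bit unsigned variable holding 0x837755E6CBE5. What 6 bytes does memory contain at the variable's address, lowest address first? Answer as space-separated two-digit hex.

E5 CB E6 55 77 83

Split into bytes (most-significant first): 83 77 55 E6 CB E5.
Little-endian stores the least-significant byte at the lowest address.
So at ascending addresses the bytes are E5 CB E6 55 77 83.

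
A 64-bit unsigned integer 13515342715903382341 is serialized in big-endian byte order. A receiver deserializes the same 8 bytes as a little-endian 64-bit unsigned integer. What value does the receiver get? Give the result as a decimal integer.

5013374722812186811

13515342715903382341 in 64-bit hexadecimal is 0xBB902497BF159345.
Stored big-endian, the bytes at ascending addresses are BB 90 24 97 BF 15 93 45.
Read back as little-endian, the first byte is least significant, giving 0x459315BF972490BB.
0x459315BF972490BB = 5013374722812186811.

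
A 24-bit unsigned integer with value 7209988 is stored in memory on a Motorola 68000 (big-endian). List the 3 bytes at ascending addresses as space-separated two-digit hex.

6E 04 04

7209988 in hexadecimal, padded to 24 bits, is 0x6E0404.
Split into bytes (most-significant first): 6E 04 04.
Big-endian: lowest address holds the most-significant byte.
So the memory order matches the most-significant-first order: 6E 04 04.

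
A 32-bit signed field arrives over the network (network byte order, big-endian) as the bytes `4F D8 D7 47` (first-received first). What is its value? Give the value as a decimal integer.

1339610951

In big-endian order the high byte comes first in memory.
The bytes are already most-significant first: 0x4FD8D747.
0x4FD8D747 = 1339610951.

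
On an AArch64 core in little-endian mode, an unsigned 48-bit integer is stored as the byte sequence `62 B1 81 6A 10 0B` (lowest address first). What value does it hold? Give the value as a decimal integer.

12165134266722

Little-endian stores the least-significant byte at the lowest address.
Reassemble most-significant byte first: 0B 10 6A 81 B1 62 → 0x0B106A81B162.
0x0B106A81B162 = 12165134266722.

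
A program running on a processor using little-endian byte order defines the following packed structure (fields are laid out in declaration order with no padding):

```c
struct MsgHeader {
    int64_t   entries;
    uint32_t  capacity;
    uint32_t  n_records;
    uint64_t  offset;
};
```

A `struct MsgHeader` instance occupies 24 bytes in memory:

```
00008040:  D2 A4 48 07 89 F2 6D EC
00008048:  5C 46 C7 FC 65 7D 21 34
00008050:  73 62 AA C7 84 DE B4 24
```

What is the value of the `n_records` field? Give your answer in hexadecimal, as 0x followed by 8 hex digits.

`n_records` follows `entries` (8 B), `capacity` (4 B), so it starts at offset 8 + 4 = 12 and occupies 4 bytes.
Bytes at offsets 12..15: 65 7D 21 34.
Little-endian stores the least-significant byte at the lowest address.
Reassemble most-significant byte first: 34 21 7D 65 → 0x34217D65.

0x34217D65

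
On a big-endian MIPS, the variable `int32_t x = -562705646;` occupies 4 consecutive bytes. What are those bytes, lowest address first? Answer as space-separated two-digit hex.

DE 75 CB 12

Two's complement of -562705646 in 32 bits: 562705646 = 0x218A34EE; invert → 0xDE75CB11; add 1 → 0xDE75CB12.
Split into bytes (most-significant first): DE 75 CB 12.
Big-endian: lowest address holds the most-significant byte.
So the memory order matches the most-significant-first order: DE 75 CB 12.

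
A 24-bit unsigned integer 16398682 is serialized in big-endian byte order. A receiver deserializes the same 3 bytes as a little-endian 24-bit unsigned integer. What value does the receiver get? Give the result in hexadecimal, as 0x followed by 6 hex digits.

0x5A39FA

16398682 in 24-bit hexadecimal is 0xFA395A.
Stored big-endian, the bytes at ascending addresses are FA 39 5A.
Read back as little-endian, the first byte is least significant, giving 0x5A39FA.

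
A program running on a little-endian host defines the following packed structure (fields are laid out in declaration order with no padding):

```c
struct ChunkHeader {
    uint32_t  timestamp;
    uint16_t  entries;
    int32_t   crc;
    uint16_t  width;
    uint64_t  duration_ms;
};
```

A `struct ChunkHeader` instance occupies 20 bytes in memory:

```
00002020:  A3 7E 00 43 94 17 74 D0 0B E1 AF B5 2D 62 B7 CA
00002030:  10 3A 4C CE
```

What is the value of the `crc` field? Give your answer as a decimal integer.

-519319436

`crc` follows `timestamp` (4 B), `entries` (2 B), so it starts at offset 4 + 2 = 6 and occupies 4 bytes.
Bytes at offsets 6..9: 74 D0 0B E1.
In little-endian order the low byte comes first in memory.
Reassemble most-significant byte first: E1 0B D0 74 → 0xE10BD074.
Top bit is set, so as a signed 32-bit value this is 0xE10BD074 − 2^32 = -519319436.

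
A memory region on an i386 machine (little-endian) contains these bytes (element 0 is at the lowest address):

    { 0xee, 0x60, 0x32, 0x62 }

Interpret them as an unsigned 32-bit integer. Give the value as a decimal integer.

In little-endian order the low byte comes first in memory.
Reassemble most-significant byte first: 62 32 60 EE → 0x623260EE.
0x623260EE = 1647468782.

1647468782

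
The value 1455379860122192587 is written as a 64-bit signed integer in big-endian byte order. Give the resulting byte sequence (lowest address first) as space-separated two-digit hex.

1455379860122192587 in hexadecimal, padded to 64 bits, is 0x14328C4597D74ACB.
Split into bytes (most-significant first): 14 32 8C 45 97 D7 4A CB.
Big-endian: lowest address holds the most-significant byte.
So the memory order matches the most-significant-first order: 14 32 8C 45 97 D7 4A CB.

14 32 8C 45 97 D7 4A CB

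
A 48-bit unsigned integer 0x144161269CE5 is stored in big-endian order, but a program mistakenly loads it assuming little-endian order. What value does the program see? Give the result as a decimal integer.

Stored big-endian, the bytes at ascending addresses are 14 41 61 26 9C E5.
Read back as little-endian, the first byte is least significant, giving 0xE59C26614114.
0xE59C26614114 = 252458821566740.

252458821566740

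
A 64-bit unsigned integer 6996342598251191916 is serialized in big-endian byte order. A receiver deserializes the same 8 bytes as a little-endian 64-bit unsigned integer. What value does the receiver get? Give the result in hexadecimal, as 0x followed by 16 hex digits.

0x6C1EB25F86001861

6996342598251191916 in 64-bit hexadecimal is 0x611800865FB21E6C.
Stored big-endian, the bytes at ascending addresses are 61 18 00 86 5F B2 1E 6C.
Read back as little-endian, the first byte is least significant, giving 0x6C1EB25F86001861.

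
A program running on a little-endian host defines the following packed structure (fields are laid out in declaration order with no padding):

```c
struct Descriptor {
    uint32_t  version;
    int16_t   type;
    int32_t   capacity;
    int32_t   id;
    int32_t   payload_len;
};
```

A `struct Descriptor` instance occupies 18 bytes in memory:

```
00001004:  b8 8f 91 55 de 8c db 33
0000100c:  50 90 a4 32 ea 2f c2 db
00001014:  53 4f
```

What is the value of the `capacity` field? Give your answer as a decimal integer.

-1873792037

`capacity` follows `version` (4 B), `type` (2 B), so it starts at offset 4 + 2 = 6 and occupies 4 bytes.
Bytes at offsets 6..9: DB 33 50 90.
In little-endian order the low byte comes first in memory.
Reassemble most-significant byte first: 90 50 33 DB → 0x905033DB.
Top bit is set, so as a signed 32-bit value this is 0x905033DB − 2^32 = -1873792037.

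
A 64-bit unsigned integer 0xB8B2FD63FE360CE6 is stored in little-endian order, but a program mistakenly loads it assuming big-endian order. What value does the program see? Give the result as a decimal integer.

16576684794671116984

Stored little-endian, the bytes at ascending addresses are E6 0C 36 FE 63 FD B2 B8.
Read back as big-endian, the last byte is least significant, giving 0xE60C36FE63FDB2B8.
0xE60C36FE63FDB2B8 = 16576684794671116984.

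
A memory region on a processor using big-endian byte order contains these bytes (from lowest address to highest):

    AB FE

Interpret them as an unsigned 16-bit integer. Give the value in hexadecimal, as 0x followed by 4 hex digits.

Big-endian: lowest address holds the most-significant byte.
The bytes are already most-significant first: 0xABFE.

0xABFE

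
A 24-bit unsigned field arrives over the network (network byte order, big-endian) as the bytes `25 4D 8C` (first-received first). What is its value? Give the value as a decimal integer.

2444684

Big-endian stores the most-significant byte at the lowest address.
The bytes are already most-significant first: 0x254D8C.
0x254D8C = 2444684.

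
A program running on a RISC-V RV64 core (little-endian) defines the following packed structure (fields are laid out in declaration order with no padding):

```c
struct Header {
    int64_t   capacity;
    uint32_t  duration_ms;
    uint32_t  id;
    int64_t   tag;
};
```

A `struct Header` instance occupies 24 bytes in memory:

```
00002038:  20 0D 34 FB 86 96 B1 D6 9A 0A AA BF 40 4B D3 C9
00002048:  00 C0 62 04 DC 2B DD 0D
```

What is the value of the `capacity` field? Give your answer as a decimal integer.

-2976432372230910688

`capacity` is the first field, at byte offset 0, occupying 8 bytes.
Bytes at offsets 0..7: 20 0D 34 FB 86 96 B1 D6.
In little-endian order the low byte comes first in memory.
Reassemble most-significant byte first: D6 B1 96 86 FB 34 0D 20 → 0xD6B19686FB340D20.
Top bit is set, so as a signed 64-bit value this is 0xD6B19686FB340D20 − 2^64 = -2976432372230910688.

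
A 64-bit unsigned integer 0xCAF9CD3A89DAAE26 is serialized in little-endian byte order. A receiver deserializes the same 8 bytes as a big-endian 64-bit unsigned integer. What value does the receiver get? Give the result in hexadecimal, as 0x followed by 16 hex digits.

0x26AEDA893ACDF9CA

Stored little-endian, the bytes at ascending addresses are 26 AE DA 89 3A CD F9 CA.
Read back as big-endian, the last byte is least significant, giving 0x26AEDA893ACDF9CA.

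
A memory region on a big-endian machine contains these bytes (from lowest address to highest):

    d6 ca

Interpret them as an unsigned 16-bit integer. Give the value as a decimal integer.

54986

Big-endian stores the most-significant byte at the lowest address.
The bytes are already most-significant first: 0xD6CA.
0xD6CA = 54986.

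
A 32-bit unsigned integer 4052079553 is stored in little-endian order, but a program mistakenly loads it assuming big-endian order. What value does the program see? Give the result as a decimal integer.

4052079553 in 32-bit hexadecimal is 0xF185D3C1.
Stored little-endian, the bytes at ascending addresses are C1 D3 85 F1.
Read back as big-endian, the last byte is least significant, giving 0xC1D385F1.
0xC1D385F1 = 3251865073.

3251865073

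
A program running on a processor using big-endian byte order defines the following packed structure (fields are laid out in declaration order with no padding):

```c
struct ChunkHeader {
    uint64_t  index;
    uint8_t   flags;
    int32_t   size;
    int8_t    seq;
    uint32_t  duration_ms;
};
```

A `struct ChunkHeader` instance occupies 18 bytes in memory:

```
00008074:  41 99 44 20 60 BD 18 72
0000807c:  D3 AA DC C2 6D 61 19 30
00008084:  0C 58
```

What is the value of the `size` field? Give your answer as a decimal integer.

-1428372883

`size` follows `index` (8 B), `flags` (1 B), so it starts at offset 8 + 1 = 9 and occupies 4 bytes.
Bytes at offsets 9..12: AA DC C2 6D.
In big-endian order the high byte comes first in memory.
The bytes are already most-significant first: 0xAADCC26D.
Top bit is set, so as a signed 32-bit value this is 0xAADCC26D − 2^32 = -1428372883.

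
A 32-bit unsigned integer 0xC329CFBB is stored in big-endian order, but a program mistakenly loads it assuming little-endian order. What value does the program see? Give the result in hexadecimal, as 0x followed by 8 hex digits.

0xBBCF29C3

Stored big-endian, the bytes at ascending addresses are C3 29 CF BB.
Read back as little-endian, the first byte is least significant, giving 0xBBCF29C3.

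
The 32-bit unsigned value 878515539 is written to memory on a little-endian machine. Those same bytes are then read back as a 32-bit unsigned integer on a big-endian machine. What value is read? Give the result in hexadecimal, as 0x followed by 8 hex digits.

0x53155D34

878515539 in 32-bit hexadecimal is 0x345D1553.
Stored little-endian, the bytes at ascending addresses are 53 15 5D 34.
Read back as big-endian, the last byte is least significant, giving 0x53155D34.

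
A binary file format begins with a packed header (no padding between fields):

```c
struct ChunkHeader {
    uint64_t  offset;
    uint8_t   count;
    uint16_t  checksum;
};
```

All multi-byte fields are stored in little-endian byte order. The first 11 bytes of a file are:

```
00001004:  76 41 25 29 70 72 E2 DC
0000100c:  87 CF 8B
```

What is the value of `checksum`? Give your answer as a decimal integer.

35791

`checksum` follows `offset` (8 B), `count` (1 B), so it starts at offset 8 + 1 = 9 and occupies 2 bytes.
Bytes at offsets 9..10: CF 8B.
Little-endian stores the least-significant byte at the lowest address.
Reassemble most-significant byte first: 8B CF → 0x8BCF.
0x8BCF = 35791.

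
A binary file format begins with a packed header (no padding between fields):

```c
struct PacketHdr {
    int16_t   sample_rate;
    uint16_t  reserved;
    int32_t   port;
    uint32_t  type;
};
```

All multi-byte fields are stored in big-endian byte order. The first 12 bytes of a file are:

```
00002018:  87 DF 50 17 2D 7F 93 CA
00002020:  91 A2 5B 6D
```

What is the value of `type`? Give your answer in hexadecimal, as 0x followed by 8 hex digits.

0x91A25B6D

`type` follows `sample_rate` (2 B), `reserved` (2 B), `port` (4 B), so it starts at offset 2 + 2 + 4 = 8 and occupies 4 bytes.
Bytes at offsets 8..11: 91 A2 5B 6D.
In big-endian order the high byte comes first in memory.
The bytes are already most-significant first: 0x91A25B6D.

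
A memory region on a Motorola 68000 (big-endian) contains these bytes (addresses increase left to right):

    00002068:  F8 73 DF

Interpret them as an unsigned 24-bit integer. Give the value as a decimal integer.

16282591

Big-endian: lowest address holds the most-significant byte.
The bytes are already most-significant first: 0xF873DF.
0xF873DF = 16282591.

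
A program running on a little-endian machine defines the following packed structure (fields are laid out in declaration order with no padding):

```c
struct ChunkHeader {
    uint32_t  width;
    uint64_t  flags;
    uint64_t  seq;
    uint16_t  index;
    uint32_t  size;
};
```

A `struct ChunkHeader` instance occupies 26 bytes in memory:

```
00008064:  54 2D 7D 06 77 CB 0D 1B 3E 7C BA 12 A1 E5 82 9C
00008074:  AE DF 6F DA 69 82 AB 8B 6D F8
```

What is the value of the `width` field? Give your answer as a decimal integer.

`width` is the first field, at byte offset 0, occupying 4 bytes.
Bytes at offsets 0..3: 54 2D 7D 06.
Little-endian stores the least-significant byte at the lowest address.
Reassemble most-significant byte first: 06 7D 2D 54 → 0x067D2D54.
0x067D2D54 = 108866900.

108866900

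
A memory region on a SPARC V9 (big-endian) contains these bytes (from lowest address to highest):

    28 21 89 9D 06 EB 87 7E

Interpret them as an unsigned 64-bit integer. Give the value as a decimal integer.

2891743743267538814

Big-endian: lowest address holds the most-significant byte.
The bytes are already most-significant first: 0x2821899D06EB877E.
0x2821899D06EB877E = 2891743743267538814.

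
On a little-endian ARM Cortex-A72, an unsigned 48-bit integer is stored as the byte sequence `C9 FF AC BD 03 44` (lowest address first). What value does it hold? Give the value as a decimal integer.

Little-endian stores the least-significant byte at the lowest address.
Reassemble most-significant byte first: 44 03 BD AC FF C9 → 0x4403BDACFFC9.
0x4403BDACFFC9 = 74782857822153.

74782857822153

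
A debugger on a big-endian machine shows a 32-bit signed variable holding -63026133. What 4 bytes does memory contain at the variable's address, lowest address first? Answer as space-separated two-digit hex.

FC 3E 4C 2B

Two's complement of -63026133 in 32 bits: 63026133 = 0x03C1B3D5; invert → 0xFC3E4C2A; add 1 → 0xFC3E4C2B.
Split into bytes (most-significant first): FC 3E 4C 2B.
Big-endian: lowest address holds the most-significant byte.
So the memory order matches the most-significant-first order: FC 3E 4C 2B.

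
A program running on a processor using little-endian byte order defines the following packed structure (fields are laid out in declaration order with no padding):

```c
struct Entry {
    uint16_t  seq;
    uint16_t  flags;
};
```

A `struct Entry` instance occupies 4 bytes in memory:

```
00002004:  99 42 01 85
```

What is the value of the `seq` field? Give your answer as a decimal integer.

`seq` is the first field, at byte offset 0, occupying 2 bytes.
Bytes at offsets 0..1: 99 42.
Little-endian: lowest address holds the least-significant byte.
Reassemble most-significant byte first: 42 99 → 0x4299.
0x4299 = 17049.

17049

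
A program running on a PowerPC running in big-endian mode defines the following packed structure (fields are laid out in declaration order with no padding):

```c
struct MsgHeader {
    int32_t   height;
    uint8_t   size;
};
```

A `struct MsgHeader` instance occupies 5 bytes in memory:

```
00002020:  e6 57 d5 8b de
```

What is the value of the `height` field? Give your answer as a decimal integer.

-430451317

`height` is the first field, at byte offset 0, occupying 4 bytes.
Bytes at offsets 0..3: E6 57 D5 8B.
Big-endian: lowest address holds the most-significant byte.
The bytes are already most-significant first: 0xE657D58B.
Top bit is set, so as a signed 32-bit value this is 0xE657D58B − 2^32 = -430451317.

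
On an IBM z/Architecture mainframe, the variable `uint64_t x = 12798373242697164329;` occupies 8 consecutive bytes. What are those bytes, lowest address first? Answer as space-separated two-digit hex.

B1 9C F4 A7 D1 D4 26 29

12798373242697164329 in hexadecimal, padded to 64 bits, is 0xB19CF4A7D1D42629.
Split into bytes (most-significant first): B1 9C F4 A7 D1 D4 26 29.
Big-endian: lowest address holds the most-significant byte.
So the memory order matches the most-significant-first order: B1 9C F4 A7 D1 D4 26 29.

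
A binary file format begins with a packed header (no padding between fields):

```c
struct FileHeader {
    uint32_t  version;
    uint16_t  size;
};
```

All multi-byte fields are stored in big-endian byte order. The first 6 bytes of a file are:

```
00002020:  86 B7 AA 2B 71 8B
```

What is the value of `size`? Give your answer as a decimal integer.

29067

`size` follows `version` (4 bytes), so it starts at byte offset 4 and occupies 2 bytes.
Bytes at offsets 4..5: 71 8B.
Big-endian: lowest address holds the most-significant byte.
The bytes are already most-significant first: 0x718B.
0x718B = 29067.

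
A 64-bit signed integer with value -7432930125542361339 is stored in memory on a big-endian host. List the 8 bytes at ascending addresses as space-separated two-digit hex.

98 D8 ED 6E A2 BF 77 05

Two's complement of -7432930125542361339 in 64 bits: 7432930125542361339 = 0x672712915D4088FB; invert → 0x98D8ED6EA2BF7704; add 1 → 0x98D8ED6EA2BF7705.
Split into bytes (most-significant first): 98 D8 ED 6E A2 BF 77 05.
Big-endian stores the most-significant byte at the lowest address.
So the memory order matches the most-significant-first order: 98 D8 ED 6E A2 BF 77 05.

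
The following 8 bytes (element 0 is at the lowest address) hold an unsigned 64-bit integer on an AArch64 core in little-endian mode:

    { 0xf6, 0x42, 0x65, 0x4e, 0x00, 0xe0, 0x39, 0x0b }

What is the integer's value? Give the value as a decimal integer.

808923900009595638

Little-endian: lowest address holds the least-significant byte.
Reassemble most-significant byte first: 0B 39 E0 00 4E 65 42 F6 → 0x0B39E0004E6542F6.
0x0B39E0004E6542F6 = 808923900009595638.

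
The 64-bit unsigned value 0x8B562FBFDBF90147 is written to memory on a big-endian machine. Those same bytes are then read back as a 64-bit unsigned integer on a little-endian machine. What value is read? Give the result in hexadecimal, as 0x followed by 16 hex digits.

Stored big-endian, the bytes at ascending addresses are 8B 56 2F BF DB F9 01 47.
Read back as little-endian, the first byte is least significant, giving 0x4701F9DBBF2F568B.

0x4701F9DBBF2F568B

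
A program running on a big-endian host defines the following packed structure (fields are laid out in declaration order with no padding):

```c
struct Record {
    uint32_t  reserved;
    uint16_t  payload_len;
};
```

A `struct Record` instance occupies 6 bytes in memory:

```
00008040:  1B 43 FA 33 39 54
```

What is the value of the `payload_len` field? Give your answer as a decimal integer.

`payload_len` follows `reserved` (4 bytes), so it starts at byte offset 4 and occupies 2 bytes.
Bytes at offsets 4..5: 39 54.
Big-endian: lowest address holds the most-significant byte.
The bytes are already most-significant first: 0x3954.
0x3954 = 14676.

14676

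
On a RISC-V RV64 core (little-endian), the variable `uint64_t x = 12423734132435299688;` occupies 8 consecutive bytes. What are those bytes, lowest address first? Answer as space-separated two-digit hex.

68 AD B3 A3 5E F8 69 AC

12423734132435299688 in hexadecimal, padded to 64 bits, is 0xAC69F85EA3B3AD68.
Split into bytes (most-significant first): AC 69 F8 5E A3 B3 AD 68.
In little-endian order the low byte comes first in memory.
So at ascending addresses the bytes are 68 AD B3 A3 5E F8 69 AC.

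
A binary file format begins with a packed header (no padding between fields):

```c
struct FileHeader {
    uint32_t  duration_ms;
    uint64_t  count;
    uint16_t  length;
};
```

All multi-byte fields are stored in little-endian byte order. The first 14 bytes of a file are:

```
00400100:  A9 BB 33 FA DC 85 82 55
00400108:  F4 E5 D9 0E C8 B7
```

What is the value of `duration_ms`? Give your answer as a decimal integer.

4197694377

`duration_ms` is the first field, at byte offset 0, occupying 4 bytes.
Bytes at offsets 0..3: A9 BB 33 FA.
Little-endian: lowest address holds the least-significant byte.
Reassemble most-significant byte first: FA 33 BB A9 → 0xFA33BBA9.
0xFA33BBA9 = 4197694377.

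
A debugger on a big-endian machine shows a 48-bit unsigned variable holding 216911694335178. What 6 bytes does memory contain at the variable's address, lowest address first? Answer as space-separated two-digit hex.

216911694335178 in hexadecimal, padded to 48 bits, is 0xC547B07D0CCA.
Split into bytes (most-significant first): C5 47 B0 7D 0C CA.
Big-endian stores the most-significant byte at the lowest address.
So the memory order matches the most-significant-first order: C5 47 B0 7D 0C CA.

C5 47 B0 7D 0C CA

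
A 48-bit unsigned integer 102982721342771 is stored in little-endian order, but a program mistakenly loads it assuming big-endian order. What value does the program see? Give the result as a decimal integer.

56133184694621

102982721342771 in 48-bit hexadecimal is 0x5DA988860D33.
Stored little-endian, the bytes at ascending addresses are 33 0D 86 88 A9 5D.
Read back as big-endian, the last byte is least significant, giving 0x330D8688A95D.
0x330D8688A95D = 56133184694621.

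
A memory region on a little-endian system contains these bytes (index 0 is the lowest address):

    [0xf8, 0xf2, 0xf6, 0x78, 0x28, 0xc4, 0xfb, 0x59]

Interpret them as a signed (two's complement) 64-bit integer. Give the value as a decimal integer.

6483991766637146872

Little-endian: lowest address holds the least-significant byte.
Reassemble most-significant byte first: 59 FB C4 28 78 F6 F2 F8 → 0x59FBC42878F6F2F8.
0x59FBC42878F6F2F8 = 6483991766637146872.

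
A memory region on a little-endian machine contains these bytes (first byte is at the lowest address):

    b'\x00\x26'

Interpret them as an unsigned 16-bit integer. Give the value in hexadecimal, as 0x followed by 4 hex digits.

0x2600

Little-endian: lowest address holds the least-significant byte.
Reassemble most-significant byte first: 26 00 → 0x2600.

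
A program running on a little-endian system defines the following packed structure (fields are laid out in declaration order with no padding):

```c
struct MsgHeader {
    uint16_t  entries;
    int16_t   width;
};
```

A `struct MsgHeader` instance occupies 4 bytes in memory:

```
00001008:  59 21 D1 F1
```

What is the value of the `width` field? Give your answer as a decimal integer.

-3631

`width` follows `entries` (2 bytes), so it starts at byte offset 2 and occupies 2 bytes.
Bytes at offsets 2..3: D1 F1.
In little-endian order the low byte comes first in memory.
Reassemble most-significant byte first: F1 D1 → 0xF1D1.
Top bit is set, so as a signed 16-bit value this is 0xF1D1 − 2^16 = -3631.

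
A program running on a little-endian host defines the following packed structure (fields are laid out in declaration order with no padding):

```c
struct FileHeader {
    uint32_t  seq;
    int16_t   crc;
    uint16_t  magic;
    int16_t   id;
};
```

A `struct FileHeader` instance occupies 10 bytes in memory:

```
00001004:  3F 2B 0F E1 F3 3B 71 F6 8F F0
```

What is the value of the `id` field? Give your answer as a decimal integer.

`id` follows `seq` (4 B), `crc` (2 B), `magic` (2 B), so it starts at offset 4 + 2 + 2 = 8 and occupies 2 bytes.
Bytes at offsets 8..9: 8F F0.
In little-endian order the low byte comes first in memory.
Reassemble most-significant byte first: F0 8F → 0xF08F.
Top bit is set, so as a signed 16-bit value this is 0xF08F − 2^16 = -3953.

-3953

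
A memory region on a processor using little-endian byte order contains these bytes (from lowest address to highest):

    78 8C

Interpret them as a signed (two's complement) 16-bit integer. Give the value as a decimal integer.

Little-endian stores the least-significant byte at the lowest address.
Reassemble most-significant byte first: 8C 78 → 0x8C78.
Top bit is set, so as a signed 16-bit value this is 0x8C78 − 2^16 = -29576.

-29576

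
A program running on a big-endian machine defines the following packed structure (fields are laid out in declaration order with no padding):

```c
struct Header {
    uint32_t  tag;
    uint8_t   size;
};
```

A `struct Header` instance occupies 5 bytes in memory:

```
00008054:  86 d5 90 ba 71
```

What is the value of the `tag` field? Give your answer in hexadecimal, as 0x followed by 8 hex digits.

`tag` is the first field, at byte offset 0, occupying 4 bytes.
Bytes at offsets 0..3: 86 D5 90 BA.
In big-endian order the high byte comes first in memory.
The bytes are already most-significant first: 0x86D590BA.

0x86D590BA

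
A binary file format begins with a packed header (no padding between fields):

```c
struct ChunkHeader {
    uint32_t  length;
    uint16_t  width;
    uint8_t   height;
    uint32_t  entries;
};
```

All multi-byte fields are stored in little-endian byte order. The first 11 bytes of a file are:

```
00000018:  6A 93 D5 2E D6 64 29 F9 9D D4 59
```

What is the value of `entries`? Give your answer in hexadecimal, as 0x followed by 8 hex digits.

0x59D49DF9

`entries` follows `length` (4 B), `width` (2 B), `height` (1 B), so it starts at offset 4 + 2 + 1 = 7 and occupies 4 bytes.
Bytes at offsets 7..10: F9 9D D4 59.
Little-endian stores the least-significant byte at the lowest address.
Reassemble most-significant byte first: 59 D4 9D F9 → 0x59D49DF9.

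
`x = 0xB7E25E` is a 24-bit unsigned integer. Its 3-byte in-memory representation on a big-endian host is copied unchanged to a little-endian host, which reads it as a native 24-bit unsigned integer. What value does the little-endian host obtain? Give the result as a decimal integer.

6218423

Stored big-endian, the bytes at ascending addresses are B7 E2 5E.
Read back as little-endian, the first byte is least significant, giving 0x5EE2B7.
0x5EE2B7 = 6218423.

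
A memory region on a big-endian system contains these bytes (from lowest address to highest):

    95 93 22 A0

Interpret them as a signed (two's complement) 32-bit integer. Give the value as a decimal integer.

Big-endian stores the most-significant byte at the lowest address.
The bytes are already most-significant first: 0x959322A0.
Top bit is set, so as a signed 32-bit value this is 0x959322A0 − 2^32 = -1785519456.

-1785519456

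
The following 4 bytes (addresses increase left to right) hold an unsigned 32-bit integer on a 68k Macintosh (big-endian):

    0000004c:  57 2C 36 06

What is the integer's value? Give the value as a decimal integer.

1462515206

In big-endian order the high byte comes first in memory.
The bytes are already most-significant first: 0x572C3606.
0x572C3606 = 1462515206.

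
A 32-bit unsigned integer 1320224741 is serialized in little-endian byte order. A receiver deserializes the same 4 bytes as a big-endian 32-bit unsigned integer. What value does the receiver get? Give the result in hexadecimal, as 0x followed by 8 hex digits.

1320224741 in 32-bit hexadecimal is 0x4EB107E5.
Stored little-endian, the bytes at ascending addresses are E5 07 B1 4E.
Read back as big-endian, the last byte is least significant, giving 0xE507B14E.

0xE507B14E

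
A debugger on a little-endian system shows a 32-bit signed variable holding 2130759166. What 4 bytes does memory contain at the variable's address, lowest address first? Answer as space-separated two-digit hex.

FE CD 00 7F

2130759166 in hexadecimal, padded to 32 bits, is 0x7F00CDFE.
Split into bytes (most-significant first): 7F 00 CD FE.
Little-endian: lowest address holds the least-significant byte.
So at ascending addresses the bytes are FE CD 00 7F.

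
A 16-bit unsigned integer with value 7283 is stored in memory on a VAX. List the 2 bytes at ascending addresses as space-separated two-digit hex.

73 1C

7283 in hexadecimal, padded to 16 bits, is 0x1C73.
Split into bytes (most-significant first): 1C 73.
Little-endian: lowest address holds the least-significant byte.
So at ascending addresses the bytes are 73 1C.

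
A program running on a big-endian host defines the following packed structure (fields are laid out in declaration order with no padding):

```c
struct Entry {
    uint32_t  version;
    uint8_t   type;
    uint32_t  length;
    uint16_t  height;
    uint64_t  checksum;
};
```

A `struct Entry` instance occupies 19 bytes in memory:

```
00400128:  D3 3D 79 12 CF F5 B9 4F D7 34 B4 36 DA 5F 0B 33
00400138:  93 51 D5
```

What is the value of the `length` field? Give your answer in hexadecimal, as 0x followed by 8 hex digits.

0xF5B94FD7

`length` follows `version` (4 B), `type` (1 B), so it starts at offset 4 + 1 = 5 and occupies 4 bytes.
Bytes at offsets 5..8: F5 B9 4F D7.
In big-endian order the high byte comes first in memory.
The bytes are already most-significant first: 0xF5B94FD7.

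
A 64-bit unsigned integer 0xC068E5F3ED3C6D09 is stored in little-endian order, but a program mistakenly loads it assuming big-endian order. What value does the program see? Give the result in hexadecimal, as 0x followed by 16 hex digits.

Stored little-endian, the bytes at ascending addresses are 09 6D 3C ED F3 E5 68 C0.
Read back as big-endian, the last byte is least significant, giving 0x096D3CEDF3E568C0.

0x096D3CEDF3E568C0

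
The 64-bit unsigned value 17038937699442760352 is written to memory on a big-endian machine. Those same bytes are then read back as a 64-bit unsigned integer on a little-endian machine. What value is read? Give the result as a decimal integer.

11536617772502447852

17038937699442760352 in 64-bit hexadecimal is 0xEC76778FBD4C1AA0.
Stored big-endian, the bytes at ascending addresses are EC 76 77 8F BD 4C 1A A0.
Read back as little-endian, the first byte is least significant, giving 0xA01A4CBD8F7776EC.
0xA01A4CBD8F7776EC = 11536617772502447852.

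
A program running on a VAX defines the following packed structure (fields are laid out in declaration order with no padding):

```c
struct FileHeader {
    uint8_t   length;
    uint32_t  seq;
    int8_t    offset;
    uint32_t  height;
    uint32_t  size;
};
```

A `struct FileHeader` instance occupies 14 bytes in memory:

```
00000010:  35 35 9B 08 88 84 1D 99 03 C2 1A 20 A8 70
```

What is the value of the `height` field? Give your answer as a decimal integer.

3255015709

`height` follows `length` (1 B), `seq` (4 B), `offset` (1 B), so it starts at offset 1 + 4 + 1 = 6 and occupies 4 bytes.
Bytes at offsets 6..9: 1D 99 03 C2.
In little-endian order the low byte comes first in memory.
Reassemble most-significant byte first: C2 03 99 1D → 0xC203991D.
0xC203991D = 3255015709.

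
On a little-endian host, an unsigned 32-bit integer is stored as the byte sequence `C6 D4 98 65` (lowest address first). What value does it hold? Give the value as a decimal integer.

In little-endian order the low byte comes first in memory.
Reassemble most-significant byte first: 65 98 D4 C6 → 0x6598D4C6.
0x6598D4C6 = 1704514758.

1704514758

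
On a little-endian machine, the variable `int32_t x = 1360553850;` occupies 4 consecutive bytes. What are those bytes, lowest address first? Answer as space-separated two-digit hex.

1360553850 in hexadecimal, padded to 32 bits, is 0x5118677A.
Split into bytes (most-significant first): 51 18 67 7A.
Little-endian stores the least-significant byte at the lowest address.
So at ascending addresses the bytes are 7A 67 18 51.

7A 67 18 51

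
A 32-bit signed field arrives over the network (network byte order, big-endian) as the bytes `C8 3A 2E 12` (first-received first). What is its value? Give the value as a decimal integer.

Big-endian stores the most-significant byte at the lowest address.
The bytes are already most-significant first: 0xC83A2E12.
Top bit is set, so as a signed 32-bit value this is 0xC83A2E12 − 2^32 = -935711214.

-935711214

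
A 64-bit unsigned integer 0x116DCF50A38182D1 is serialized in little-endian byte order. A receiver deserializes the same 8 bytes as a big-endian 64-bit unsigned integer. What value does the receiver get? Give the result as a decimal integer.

Stored little-endian, the bytes at ascending addresses are D1 82 81 A3 50 CF 6D 11.
Read back as big-endian, the last byte is least significant, giving 0xD18281A350CF6D11.
0xD18281A350CF6D11 = 15096771439334747409.

15096771439334747409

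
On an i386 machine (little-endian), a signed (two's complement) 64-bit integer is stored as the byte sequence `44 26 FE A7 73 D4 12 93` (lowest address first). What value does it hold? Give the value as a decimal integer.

Little-endian stores the least-significant byte at the lowest address.
Reassemble most-significant byte first: 93 12 D4 73 A7 FE 26 44 → 0x9312D473A7FE2644.
Top bit is set, so as a signed 64-bit value this is 0x9312D473A7FE2644 − 2^64 = -7848977607348574652.

-7848977607348574652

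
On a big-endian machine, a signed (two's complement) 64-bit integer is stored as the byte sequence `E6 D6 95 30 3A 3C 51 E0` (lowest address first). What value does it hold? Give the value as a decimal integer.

In big-endian order the high byte comes first in memory.
The bytes are already most-significant first: 0xE6D695303A3C51E0.
Top bit is set, so as a signed 64-bit value this is 0xE6D695303A3C51E0 − 2^64 = -1813097765602045472.

-1813097765602045472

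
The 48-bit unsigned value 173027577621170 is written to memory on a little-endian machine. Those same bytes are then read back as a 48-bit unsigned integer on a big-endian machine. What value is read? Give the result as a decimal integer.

196719369215645

173027577621170 in 48-bit hexadecimal is 0x9D5E1F4CEAB2.
Stored little-endian, the bytes at ascending addresses are B2 EA 4C 1F 5E 9D.
Read back as big-endian, the last byte is least significant, giving 0xB2EA4C1F5E9D.
0xB2EA4C1F5E9D = 196719369215645.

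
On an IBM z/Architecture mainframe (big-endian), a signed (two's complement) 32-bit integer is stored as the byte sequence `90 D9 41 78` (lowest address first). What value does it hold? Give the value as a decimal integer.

Big-endian: lowest address holds the most-significant byte.
The bytes are already most-significant first: 0x90D94178.
Top bit is set, so as a signed 32-bit value this is 0x90D94178 − 2^32 = -1864810120.

-1864810120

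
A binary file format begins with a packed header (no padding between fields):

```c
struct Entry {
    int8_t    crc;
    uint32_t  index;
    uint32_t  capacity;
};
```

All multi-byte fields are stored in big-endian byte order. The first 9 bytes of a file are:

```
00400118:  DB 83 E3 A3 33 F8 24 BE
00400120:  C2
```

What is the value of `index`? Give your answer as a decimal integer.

2212733747

`index` follows `crc` (1 byte), so it starts at byte offset 1 and occupies 4 bytes.
Bytes at offsets 1..4: 83 E3 A3 33.
Big-endian stores the most-significant byte at the lowest address.
The bytes are already most-significant first: 0x83E3A333.
0x83E3A333 = 2212733747.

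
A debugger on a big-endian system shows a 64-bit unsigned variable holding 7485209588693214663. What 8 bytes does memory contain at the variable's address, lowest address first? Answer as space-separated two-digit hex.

7485209588693214663 in hexadecimal, padded to 64 bits, is 0x67E0CE766B6825C7.
Split into bytes (most-significant first): 67 E0 CE 76 6B 68 25 C7.
Big-endian stores the most-significant byte at the lowest address.
So the memory order matches the most-significant-first order: 67 E0 CE 76 6B 68 25 C7.

67 E0 CE 76 6B 68 25 C7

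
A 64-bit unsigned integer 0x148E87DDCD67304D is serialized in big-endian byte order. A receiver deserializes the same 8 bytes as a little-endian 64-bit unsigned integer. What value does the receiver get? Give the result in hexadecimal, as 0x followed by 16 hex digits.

0x4D3067CDDD878E14

Stored big-endian, the bytes at ascending addresses are 14 8E 87 DD CD 67 30 4D.
Read back as little-endian, the first byte is least significant, giving 0x4D3067CDDD878E14.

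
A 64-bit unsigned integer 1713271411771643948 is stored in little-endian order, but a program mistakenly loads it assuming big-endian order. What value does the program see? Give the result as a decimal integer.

1713271411771643948 in 64-bit hexadecimal is 0x17C6C3458E7B182C.
Stored little-endian, the bytes at ascending addresses are 2C 18 7B 8E 45 C3 C6 17.
Read back as big-endian, the last byte is least significant, giving 0x2C187B8E45C3C617.
0x2C187B8E45C3C617 = 3177425388095915543.

3177425388095915543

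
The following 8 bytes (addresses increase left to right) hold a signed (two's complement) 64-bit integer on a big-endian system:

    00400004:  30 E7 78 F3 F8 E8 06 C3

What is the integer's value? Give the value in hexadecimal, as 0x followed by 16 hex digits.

0x30E778F3F8E806C3

In big-endian order the high byte comes first in memory.
The bytes are already most-significant first: 0x30E778F3F8E806C3.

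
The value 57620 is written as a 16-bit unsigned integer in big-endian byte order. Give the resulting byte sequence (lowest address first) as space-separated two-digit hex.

E1 14

57620 in hexadecimal, padded to 16 bits, is 0xE114.
Split into bytes (most-significant first): E1 14.
Big-endian stores the most-significant byte at the lowest address.
So the memory order matches the most-significant-first order: E1 14.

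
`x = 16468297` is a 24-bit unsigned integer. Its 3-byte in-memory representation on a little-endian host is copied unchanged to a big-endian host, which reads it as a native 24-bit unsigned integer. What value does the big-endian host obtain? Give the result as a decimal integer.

16468297 in 24-bit hexadecimal is 0xFB4949.
Stored little-endian, the bytes at ascending addresses are 49 49 FB.
Read back as big-endian, the last byte is least significant, giving 0x4949FB.
0x4949FB = 4803067.

4803067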